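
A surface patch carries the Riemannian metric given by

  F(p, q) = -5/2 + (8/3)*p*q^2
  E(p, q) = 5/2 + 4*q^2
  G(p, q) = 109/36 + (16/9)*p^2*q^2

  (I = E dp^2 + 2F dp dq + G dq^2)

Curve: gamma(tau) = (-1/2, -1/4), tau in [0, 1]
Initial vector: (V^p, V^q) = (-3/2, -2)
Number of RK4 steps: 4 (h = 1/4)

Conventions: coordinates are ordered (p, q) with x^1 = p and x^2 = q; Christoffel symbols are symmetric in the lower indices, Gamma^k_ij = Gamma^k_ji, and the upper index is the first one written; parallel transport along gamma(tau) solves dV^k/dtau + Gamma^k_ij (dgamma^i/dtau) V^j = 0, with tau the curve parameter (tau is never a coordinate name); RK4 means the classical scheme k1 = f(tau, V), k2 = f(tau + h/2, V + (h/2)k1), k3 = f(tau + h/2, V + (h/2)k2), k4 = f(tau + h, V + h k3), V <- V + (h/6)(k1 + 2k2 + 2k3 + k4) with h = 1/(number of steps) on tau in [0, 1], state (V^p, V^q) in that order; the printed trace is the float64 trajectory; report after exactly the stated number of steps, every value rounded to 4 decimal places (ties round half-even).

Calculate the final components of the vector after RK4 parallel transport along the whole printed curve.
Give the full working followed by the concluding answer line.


gamma'(tau) = (0, 0); f(tau, V)^k = -Gamma^k_ij(gamma(tau)) gamma'^i(tau) V^j; h = 1/4; intermediate values shown to 6 dp
curve data and Christoffel symbols at the stage parameters:
  tau = 0.000000: gamma = (-0.500000, -0.250000), gamma' = (0.000000, 0.000000); Gamma_ppp = 1.742972, Gamma_ppq = -1.850067, Gamma_pqq = 1.110219, Gamma_qpp = 1.855422, Gamma_qpq = -1.582329, Gamma_qqq = 0.902276
  tau = 0.125000: gamma = (-0.500000, -0.250000), gamma' = (0.000000, 0.000000); Gamma_ppp = 1.742972, Gamma_ppq = -1.850067, Gamma_pqq = 1.110219, Gamma_qpp = 1.855422, Gamma_qpq = -1.582329, Gamma_qqq = 0.902276
  tau = 0.250000: gamma = (-0.500000, -0.250000), gamma' = (0.000000, 0.000000); Gamma_ppp = 1.742972, Gamma_ppq = -1.850067, Gamma_pqq = 1.110219, Gamma_qpp = 1.855422, Gamma_qpq = -1.582329, Gamma_qqq = 0.902276
  tau = 0.375000: gamma = (-0.500000, -0.250000), gamma' = (0.000000, 0.000000); Gamma_ppp = 1.742972, Gamma_ppq = -1.850067, Gamma_pqq = 1.110219, Gamma_qpp = 1.855422, Gamma_qpq = -1.582329, Gamma_qqq = 0.902276
  tau = 0.500000: gamma = (-0.500000, -0.250000), gamma' = (0.000000, 0.000000); Gamma_ppp = 1.742972, Gamma_ppq = -1.850067, Gamma_pqq = 1.110219, Gamma_qpp = 1.855422, Gamma_qpq = -1.582329, Gamma_qqq = 0.902276
  tau = 0.625000: gamma = (-0.500000, -0.250000), gamma' = (0.000000, 0.000000); Gamma_ppp = 1.742972, Gamma_ppq = -1.850067, Gamma_pqq = 1.110219, Gamma_qpp = 1.855422, Gamma_qpq = -1.582329, Gamma_qqq = 0.902276
  tau = 0.750000: gamma = (-0.500000, -0.250000), gamma' = (0.000000, 0.000000); Gamma_ppp = 1.742972, Gamma_ppq = -1.850067, Gamma_pqq = 1.110219, Gamma_qpp = 1.855422, Gamma_qpq = -1.582329, Gamma_qqq = 0.902276
  tau = 0.875000: gamma = (-0.500000, -0.250000), gamma' = (0.000000, 0.000000); Gamma_ppp = 1.742972, Gamma_ppq = -1.850067, Gamma_pqq = 1.110219, Gamma_qpp = 1.855422, Gamma_qpq = -1.582329, Gamma_qqq = 0.902276
  tau = 1.000000: gamma = (-0.500000, -0.250000), gamma' = (0.000000, 0.000000); Gamma_ppp = 1.742972, Gamma_ppq = -1.850067, Gamma_pqq = 1.110219, Gamma_qpp = 1.855422, Gamma_qpq = -1.582329, Gamma_qqq = 0.902276
step 0: V^p = -1.5000, V^q = -2.0000
step 1: k1 = (0.000000, 0.000000), k2 = (0.000000, 0.000000), k3 = (0.000000, 0.000000), k4 = (0.000000, 0.000000); V <- V + (h/6)(k1 + 2k2 + 2k3 + k4): V^p = -1.5000, V^q = -2.0000
step 2: k1 = (0.000000, 0.000000), k2 = (0.000000, 0.000000), k3 = (0.000000, 0.000000), k4 = (0.000000, 0.000000); V <- V + (h/6)(k1 + 2k2 + 2k3 + k4): V^p = -1.5000, V^q = -2.0000
step 3: k1 = (0.000000, 0.000000), k2 = (0.000000, 0.000000), k3 = (0.000000, 0.000000), k4 = (0.000000, 0.000000); V <- V + (h/6)(k1 + 2k2 + 2k3 + k4): V^p = -1.5000, V^q = -2.0000
step 4: k1 = (0.000000, 0.000000), k2 = (0.000000, 0.000000), k3 = (0.000000, 0.000000), k4 = (0.000000, 0.000000); V <- V + (h/6)(k1 + 2k2 + 2k3 + k4): V^p = -1.5000, V^q = -2.0000

Answer: V^p = -1.5000, V^q = -2.0000


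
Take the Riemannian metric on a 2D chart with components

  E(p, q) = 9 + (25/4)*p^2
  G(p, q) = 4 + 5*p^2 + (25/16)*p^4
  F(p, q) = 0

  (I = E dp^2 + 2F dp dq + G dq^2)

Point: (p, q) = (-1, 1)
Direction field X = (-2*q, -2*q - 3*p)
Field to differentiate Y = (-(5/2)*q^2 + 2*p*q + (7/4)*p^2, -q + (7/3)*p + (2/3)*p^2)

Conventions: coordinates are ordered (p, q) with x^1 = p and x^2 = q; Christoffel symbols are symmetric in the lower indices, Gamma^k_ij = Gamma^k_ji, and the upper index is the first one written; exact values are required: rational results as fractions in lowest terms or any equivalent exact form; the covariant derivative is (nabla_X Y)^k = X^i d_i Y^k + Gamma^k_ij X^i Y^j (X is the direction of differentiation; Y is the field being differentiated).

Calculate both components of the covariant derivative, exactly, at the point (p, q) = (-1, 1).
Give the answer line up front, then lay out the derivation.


Answer: (nabla_X Y)^p = -2809/366, (nabla_X Y)^q = -389/78

E = 61/4, F = 0, G = 169/16 at the point
E_p = -25/2, E_q = 0, F_p = 0, F_q = 0, G_p = -65/4, G_q = 0
EG - F^2 = 10309/64;  g^inv = (64/10309) * [[169/16, 0], [0, 61/4]]
first-kind symbols [ij,l] = (1/2)(d_i g_jl + d_j g_il - d_l g_ij): [pp,p] = E_p/2 = -25/4, [pp,q] = F_p - E_q/2 = 0, [pq,p] = E_q/2 = 0, [pq,q] = G_p/2 = -65/8, [qq,p] = F_q - G_p/2 = 65/8, [qq,q] = G_q/2 = 0
Gamma^p_ij = (G*[ij,p] - F*[ij,q])/(EG - F^2), Gamma^q_ij = (E*[ij,q] - F*[ij,p])/(EG - F^2)
Gamma_ppp = -25/61, Gamma_ppq = 0, Gamma_pqq = 65/122, Gamma_qpp = 0, Gamma_qpq = -10/13, Gamma_qqq = 0
X = (-2, 1), Y = (-11/4, -8/3) at the point


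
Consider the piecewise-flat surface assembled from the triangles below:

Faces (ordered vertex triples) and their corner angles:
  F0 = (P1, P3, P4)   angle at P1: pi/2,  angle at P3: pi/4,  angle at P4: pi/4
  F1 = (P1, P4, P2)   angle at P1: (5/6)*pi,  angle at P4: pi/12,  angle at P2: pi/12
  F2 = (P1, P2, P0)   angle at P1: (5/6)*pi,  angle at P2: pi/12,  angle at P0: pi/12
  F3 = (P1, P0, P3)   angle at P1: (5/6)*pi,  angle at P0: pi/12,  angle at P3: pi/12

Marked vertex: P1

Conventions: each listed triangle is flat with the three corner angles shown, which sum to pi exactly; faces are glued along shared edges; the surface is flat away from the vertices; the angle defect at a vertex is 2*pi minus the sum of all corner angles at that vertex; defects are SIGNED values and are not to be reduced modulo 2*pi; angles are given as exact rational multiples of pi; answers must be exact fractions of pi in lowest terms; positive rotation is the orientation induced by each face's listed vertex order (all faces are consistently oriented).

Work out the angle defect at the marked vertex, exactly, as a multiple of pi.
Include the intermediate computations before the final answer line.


Sum of corner angles at P1: 3*pi
defect = 2*pi - 3*pi

Answer: defect(P1) = -pi


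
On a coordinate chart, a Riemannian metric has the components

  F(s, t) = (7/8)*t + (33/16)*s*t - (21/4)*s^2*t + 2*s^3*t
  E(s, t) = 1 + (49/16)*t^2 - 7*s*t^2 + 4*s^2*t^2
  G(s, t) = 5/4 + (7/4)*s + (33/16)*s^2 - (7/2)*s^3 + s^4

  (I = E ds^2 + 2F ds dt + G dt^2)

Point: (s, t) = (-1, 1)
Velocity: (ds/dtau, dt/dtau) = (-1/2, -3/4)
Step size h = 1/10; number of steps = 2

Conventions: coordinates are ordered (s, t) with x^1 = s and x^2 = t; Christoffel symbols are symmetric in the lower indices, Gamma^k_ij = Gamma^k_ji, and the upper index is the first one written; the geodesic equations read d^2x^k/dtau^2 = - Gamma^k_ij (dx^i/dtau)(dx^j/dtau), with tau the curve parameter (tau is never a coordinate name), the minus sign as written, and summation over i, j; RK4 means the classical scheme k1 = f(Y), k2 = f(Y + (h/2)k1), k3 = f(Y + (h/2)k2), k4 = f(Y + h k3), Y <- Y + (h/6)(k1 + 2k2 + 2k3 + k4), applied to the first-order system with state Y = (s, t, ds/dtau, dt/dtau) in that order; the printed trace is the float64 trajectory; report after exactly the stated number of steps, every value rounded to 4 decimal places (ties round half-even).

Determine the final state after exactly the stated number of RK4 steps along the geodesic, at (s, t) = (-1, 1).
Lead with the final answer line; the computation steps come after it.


Answer: s = -1.1088, t = 0.8558, ds/dtau = -0.5892, dt/dtau = -0.6885

f(Y) = (ds/dtau, dt/dtau, -Gamma^s_ij Y'^i Y'^j, -Gamma^t_ij Y'^i Y'^j) with the Gammas evaluated at the stage position; h = 0.100000; intermediate values shown to 6 dp
step 0: s = -1.0000, t = 1.0000, ds/dtau = -0.5000, dt/dtau = -0.7500
step 1:
  k1: at (s, t) = (-1.000000, 1.000000), (ds/dtau, dt/dtau) = (-0.500000, -0.750000); Gamma_sss = -0.372671, Gamma_sst = 0.698758, Gamma_stt = 0.000000, Gamma_tss = 0.223602, Gamma_tst = -0.419255, Gamma_ttt = 0.000000; k1 = (-0.500000, -0.750000, -0.430901, 0.258540)
  k2: at (s, t) = (-1.025000, 0.962500), (ds/dtau, dt/dtau) = (-0.521545, -0.737073); Gamma_sss = -0.354277, Gamma_sst = 0.699352, Gamma_stt = 0.000000, Gamma_tss = 0.227084, Gamma_tst = -0.448269, Gamma_ttt = 0.000000; k2 = (-0.521545, -0.737073, -0.441319, 0.282875)
  k3: at (s, t) = (-1.026077, 0.963146), (ds/dtau, dt/dtau) = (-0.522066, -0.735856); Gamma_sss = -0.354021, Gamma_sst = 0.698773, Gamma_stt = 0.000000, Gamma_tss = 0.227034, Gamma_tst = -0.448125, Gamma_ttt = 0.000000; k3 = (-0.522066, -0.735856, -0.440400, 0.282430)
  k4: at (s, t) = (-1.052207, 0.926414), (ds/dtau, dt/dtau) = (-0.544040, -0.721757); Gamma_sss = -0.335064, Gamma_sst = 0.697028, Gamma_stt = 0.000000, Gamma_tss = 0.229754, Gamma_tst = -0.477955, Gamma_ttt = 0.000000; k4 = (-0.544040, -0.721757, -0.448225, 0.307349)
  Y <- Y + (h/6)(k1 + 2k2 + 2k3 + k4): s = -1.0522, t = 0.9264, ds/dtau = -0.5440, dt/dtau = -0.7217
step 2:
  k1: at (s, t) = (-1.052188, 0.926373), (ds/dtau, dt/dtau) = (-0.544043, -0.721725); Gamma_sss = -0.335060, Gamma_sst = 0.697045, Gamma_stt = 0.000000, Gamma_tss = 0.229758, Gamma_tst = -0.477978, Gamma_ttt = 0.000000; k1 = (-0.544043, -0.721725, -0.448216, 0.307351)
  k2: at (s, t) = (-1.079390, 0.890287), (ds/dtau, dt/dtau) = (-0.566454, -0.706357); Gamma_sss = -0.315606, Gamma_sst = 0.692831, Gamma_stt = 0.000000, Gamma_tss = 0.231632, Gamma_tst = -0.508486, Gamma_ttt = 0.000000; k2 = (-0.566454, -0.706357, -0.453160, 0.332586)
  k3: at (s, t) = (-1.080510, 0.891055), (ds/dtau, dt/dtau) = (-0.566701, -0.705096); Gamma_sss = -0.315413, Gamma_sst = 0.692206, Gamma_stt = 0.000000, Gamma_tss = 0.231554, Gamma_tst = -0.508169, Gamma_ttt = 0.000000; k3 = (-0.566701, -0.705096, -0.451886, 0.331743)
  k4: at (s, t) = (-1.108858, 0.855864), (ds/dtau, dt/dtau) = (-0.589231, -0.688551); Gamma_sss = -0.295649, Gamma_sst = 0.685303, Gamma_stt = 0.000000, Gamma_tss = 0.232463, Gamma_tst = -0.538840, Gamma_ttt = 0.000000; k4 = (-0.589231, -0.688551, -0.453429, 0.356522)
  Y <- Y + (h/6)(k1 + 2k2 + 2k3 + k4): s = -1.1088, t = 0.8558, ds/dtau = -0.5892, dt/dtau = -0.6885


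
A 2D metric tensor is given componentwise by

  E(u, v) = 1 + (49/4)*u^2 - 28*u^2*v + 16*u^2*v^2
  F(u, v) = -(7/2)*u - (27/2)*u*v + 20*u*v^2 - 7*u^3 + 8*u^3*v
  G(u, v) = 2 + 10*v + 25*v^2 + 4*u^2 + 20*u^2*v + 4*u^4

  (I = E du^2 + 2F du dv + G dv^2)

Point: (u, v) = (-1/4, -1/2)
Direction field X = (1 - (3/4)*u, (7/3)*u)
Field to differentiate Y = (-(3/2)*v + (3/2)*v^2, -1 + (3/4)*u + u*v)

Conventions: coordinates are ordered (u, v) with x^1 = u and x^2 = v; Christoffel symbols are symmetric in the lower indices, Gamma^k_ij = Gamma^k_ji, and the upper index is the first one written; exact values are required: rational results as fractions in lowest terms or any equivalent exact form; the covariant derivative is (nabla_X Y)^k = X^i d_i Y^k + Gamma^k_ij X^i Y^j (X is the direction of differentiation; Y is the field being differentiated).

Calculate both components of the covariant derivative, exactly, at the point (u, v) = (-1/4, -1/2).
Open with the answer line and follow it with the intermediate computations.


Answer: (nabla_X Y)^u = 15859/14688, (nabla_X Y)^v = 32695/29376

E = 185/64, F = -121/64, G = 185/64 at the point
E_u = -121/8, E_v = -11/4, F_u = 99/16, F_v = 33/4, G_u = 11/4, G_v = -55/4
EG - F^2 = 153/32;  g^inv = (32/153) * [[185/64, 121/64], [121/64, 185/64]]
first-kind symbols [ij,l] = (1/2)(d_i g_jl + d_j g_il - d_l g_ij): [uu,u] = E_u/2 = -121/16, [uu,v] = F_u - E_v/2 = 121/16, [uv,u] = E_v/2 = -11/8, [uv,v] = G_u/2 = 11/8, [vv,u] = F_v - G_u/2 = 55/8, [vv,v] = G_v/2 = -55/8
Gamma^u_ij = (G*[ij,u] - F*[ij,v])/(EG - F^2), Gamma^v_ij = (E*[ij,v] - F*[ij,u])/(EG - F^2)
Gamma_uuu = -242/153, Gamma_uuv = -44/153, Gamma_uvv = 220/153, Gamma_vuu = 242/153, Gamma_vuv = 44/153, Gamma_vvv = -220/153
X = (19/16, -7/12), Y = (9/8, -17/16) at the point


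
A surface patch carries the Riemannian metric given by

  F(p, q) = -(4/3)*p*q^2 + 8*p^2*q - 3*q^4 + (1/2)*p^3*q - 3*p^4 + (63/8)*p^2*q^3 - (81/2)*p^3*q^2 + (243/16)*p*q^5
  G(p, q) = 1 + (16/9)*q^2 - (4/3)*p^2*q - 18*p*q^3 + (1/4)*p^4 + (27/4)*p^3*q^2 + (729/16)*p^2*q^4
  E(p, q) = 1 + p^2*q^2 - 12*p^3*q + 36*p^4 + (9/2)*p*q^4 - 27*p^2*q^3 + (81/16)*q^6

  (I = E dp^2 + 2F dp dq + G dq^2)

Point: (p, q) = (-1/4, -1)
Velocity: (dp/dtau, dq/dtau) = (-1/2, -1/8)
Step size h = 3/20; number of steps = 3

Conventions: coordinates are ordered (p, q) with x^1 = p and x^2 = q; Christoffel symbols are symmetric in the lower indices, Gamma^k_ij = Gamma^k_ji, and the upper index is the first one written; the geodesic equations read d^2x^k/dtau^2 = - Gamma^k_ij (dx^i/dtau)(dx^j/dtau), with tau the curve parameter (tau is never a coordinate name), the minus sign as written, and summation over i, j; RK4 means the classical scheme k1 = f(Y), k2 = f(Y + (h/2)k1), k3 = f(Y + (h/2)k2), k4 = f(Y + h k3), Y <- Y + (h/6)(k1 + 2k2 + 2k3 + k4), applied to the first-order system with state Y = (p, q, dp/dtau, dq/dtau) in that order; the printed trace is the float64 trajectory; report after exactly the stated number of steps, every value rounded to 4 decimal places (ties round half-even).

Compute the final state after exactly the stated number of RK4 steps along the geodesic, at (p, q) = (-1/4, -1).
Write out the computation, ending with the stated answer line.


f(Y) = (dp/dtau, dq/dtau, -Gamma^p_ij Y'^i Y'^j, -Gamma^q_ij Y'^i Y'^j) with the Gammas evaluated at the stage position; h = 0.150000; intermediate values shown to 6 dp
step 0: p = -0.2500, q = -1.0000, dp/dtau = -0.5000, dq/dtau = -0.1250
step 1:
  k1: at (p, q) = (-0.250000, -1.000000), (dp/dtau, dq/dtau) = (-0.500000, -0.125000); Gamma_ppp = -0.704236, Gamma_ppq = -2.288766, Gamma_pqq = -0.718907, Gamma_qpp = -0.095751, Gamma_qpq = -0.311192, Gamma_qqq = -0.097746; k1 = (-0.500000, -0.125000, 0.473388, 0.064364)
  k2: at (p, q) = (-0.287500, -1.009375), (dp/dtau, dq/dtau) = (-0.464496, -0.120173); Gamma_ppp = -0.798982, Gamma_ppq = -2.157240, Gamma_pqq = -0.846017, Gamma_qpp = -0.187098, Gamma_qpq = -0.505162, Gamma_qqq = -0.198112; k2 = (-0.464496, -0.120173, 0.425436, 0.099625)
  k3: at (p, q) = (-0.284837, -1.009013), (dp/dtau, dq/dtau) = (-0.468092, -0.117528); Gamma_ppp = -0.792663, Gamma_ppq = -2.167498, Gamma_pqq = -0.837936, Gamma_qpp = -0.180440, Gamma_qpq = -0.493405, Gamma_qqq = -0.190746; k3 = (-0.468092, -0.117528, 0.423741, 0.096459)
  k4: at (p, q) = (-0.320214, -1.017629), (dp/dtau, dq/dtau) = (-0.436439, -0.110531); Gamma_ppp = -0.857232, Gamma_ppq = -2.023986, Gamma_pqq = -0.930311, Gamma_qpp = -0.267505, Gamma_qpq = -0.631598, Gamma_qqq = -0.290310; k4 = (-0.436439, -0.110531, 0.369925, 0.115437)
  Y <- Y + (h/6)(k1 + 2k2 + 2k3 + k4): p = -0.3200, q = -1.0178, dp/dtau = -0.4365, dq/dtau = -0.1107
step 2:
  k1: at (p, q) = (-0.320040, -1.017773), (dp/dtau, dq/dtau) = (-0.436458, -0.110701); Gamma_ppp = -0.856579, Gamma_ppq = -2.024693, Gamma_pqq = -0.929801, Gamma_qpp = -0.267023, Gamma_qpq = -0.631162, Gamma_qqq = -0.289849; k1 = (-0.436458, -0.110701, 0.370220, 0.115410)
  k2: at (p, q) = (-0.352775, -1.026076), (dp/dtau, dq/dtau) = (-0.408692, -0.102045); Gamma_ppp = -0.895287, Gamma_ppq = -1.885316, Gamma_pqq = -0.991897, Gamma_qpp = -0.342393, Gamma_qpq = -0.721019, Gamma_qqq = -0.379341; k2 = (-0.408692, -0.102045, 0.317122, 0.121280)
  k3: at (p, q) = (-0.350692, -1.025427), (dp/dtau, dq/dtau) = (-0.412674, -0.101605); Gamma_ppp = -0.893601, Gamma_ppq = -1.894218, Gamma_pqq = -0.988639, Gamma_qpp = -0.337882, Gamma_qpq = -0.716228, Gamma_qqq = -0.373817; k3 = (-0.412674, -0.101605, 0.321234, 0.121463)
  k4: at (p, q) = (-0.381942, -1.033014), (dp/dtau, dq/dtau) = (-0.388273, -0.092481); Gamma_ppp = -0.917332, Gamma_ppq = -1.762455, Gamma_pqq = -1.031749, Gamma_qpp = -0.403009, Gamma_qpq = -0.774294, Gamma_qqq = -0.453275; k4 = (-0.388273, -0.092481, 0.273690, 0.120240)
  Y <- Y + (h/6)(k1 + 2k2 + 2k3 + k4): p = -0.3817, q = -1.0330, dp/dtau = -0.3884, dq/dtau = -0.0927
step 3:
  k1: at (p, q) = (-0.381727, -1.033035), (dp/dtau, dq/dtau) = (-0.388443, -0.092672); Gamma_ppp = -0.917049, Gamma_ppq = -1.763333, Gamma_pqq = -1.031440, Gamma_qpp = -0.402541, Gamma_qpq = -0.774020, Gamma_qqq = -0.452754; k1 = (-0.388443, -0.092672, 0.274182, 0.120353)
  k2: at (p, q) = (-0.410860, -1.039986), (dp/dtau, dq/dtau) = (-0.367879, -0.083646); Gamma_ppp = -0.929161, Gamma_ppq = -1.645534, Gamma_pqq = -1.059263, Gamma_qpp = -0.455720, Gamma_qpq = -0.807075, Gamma_qqq = -0.519530; k2 = (-0.367879, -0.083646, 0.234431, 0.114980)
  k3: at (p, q) = (-0.409318, -1.039309), (dp/dtau, dq/dtau) = (-0.370860, -0.084049); Gamma_ppp = -0.929413, Gamma_ppq = -1.651647, Gamma_pqq = -1.058334, Gamma_qpp = -0.453332, Gamma_qpq = -0.805611, Gamma_qqq = -0.516215; k3 = (-0.370860, -0.084049, 0.238270, 0.116219)
  k4: at (p, q) = (-0.437356, -1.045643), (dp/dtau, dq/dtau) = (-0.352702, -0.075240); Gamma_ppp = -0.934960, Gamma_ppq = -1.544585, Gamma_pqq = -1.076859, Gamma_qpp = -0.498027, Gamma_qpq = -0.822756, Gamma_qqq = -0.573612; k4 = (-0.352702, -0.075240, 0.204382, 0.108868)
  Y <- Y + (h/6)(k1 + 2k2 + 2k3 + k4): p = -0.4372, q = -1.0456, dp/dtau = -0.3528, dq/dtau = -0.0754

Answer: p = -0.4372, q = -1.0456, dp/dtau = -0.3528, dq/dtau = -0.0754


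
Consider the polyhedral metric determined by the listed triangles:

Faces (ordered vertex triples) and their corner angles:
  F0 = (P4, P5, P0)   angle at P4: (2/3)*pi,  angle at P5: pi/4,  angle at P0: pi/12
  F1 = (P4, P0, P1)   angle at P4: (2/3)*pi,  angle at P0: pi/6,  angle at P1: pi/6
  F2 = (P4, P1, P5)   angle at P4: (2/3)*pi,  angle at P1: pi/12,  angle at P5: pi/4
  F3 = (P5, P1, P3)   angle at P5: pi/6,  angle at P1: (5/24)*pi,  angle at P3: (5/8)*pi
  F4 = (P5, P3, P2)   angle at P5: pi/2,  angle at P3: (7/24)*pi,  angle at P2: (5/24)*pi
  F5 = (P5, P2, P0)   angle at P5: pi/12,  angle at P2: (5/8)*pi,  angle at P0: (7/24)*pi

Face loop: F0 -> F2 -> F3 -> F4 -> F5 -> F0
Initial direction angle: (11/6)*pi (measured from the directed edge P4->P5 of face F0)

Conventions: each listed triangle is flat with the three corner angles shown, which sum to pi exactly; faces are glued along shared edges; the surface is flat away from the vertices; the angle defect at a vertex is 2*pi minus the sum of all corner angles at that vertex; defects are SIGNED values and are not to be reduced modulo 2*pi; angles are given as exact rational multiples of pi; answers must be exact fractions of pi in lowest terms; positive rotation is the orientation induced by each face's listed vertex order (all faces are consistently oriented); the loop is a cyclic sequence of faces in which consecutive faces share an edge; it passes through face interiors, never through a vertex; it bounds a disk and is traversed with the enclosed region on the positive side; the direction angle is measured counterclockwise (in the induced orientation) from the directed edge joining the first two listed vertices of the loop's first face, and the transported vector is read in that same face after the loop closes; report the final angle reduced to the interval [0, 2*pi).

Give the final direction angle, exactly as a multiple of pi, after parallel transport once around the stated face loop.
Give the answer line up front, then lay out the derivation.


Answer: final direction angle = (7/12)*pi

enclosed vertex P5: corner angles sum to (5/4)*pi, defect = 2*pi - (5/4)*pi = (3/4)*pi
transport around the loop rotates by the sum of enclosed defects; add to the initial angle mod 2*pi
final angle = (11/6)*pi + (3/4)*pi = (7/12)*pi (mod 2*pi)


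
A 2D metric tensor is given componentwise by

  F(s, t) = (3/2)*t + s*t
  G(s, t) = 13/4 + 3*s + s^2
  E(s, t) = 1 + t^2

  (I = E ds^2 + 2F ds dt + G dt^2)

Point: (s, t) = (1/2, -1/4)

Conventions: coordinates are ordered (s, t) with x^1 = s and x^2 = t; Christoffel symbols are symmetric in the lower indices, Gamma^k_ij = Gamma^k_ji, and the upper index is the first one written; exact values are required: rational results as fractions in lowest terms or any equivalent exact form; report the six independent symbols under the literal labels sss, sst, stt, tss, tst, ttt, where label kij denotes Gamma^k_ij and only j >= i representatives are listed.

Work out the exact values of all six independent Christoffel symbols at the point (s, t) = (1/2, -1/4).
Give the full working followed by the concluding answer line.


E = 17/16, F = -1/2, G = 5 at the point
E_s = 0, E_t = -1/2, F_s = -1/4, F_t = 2, G_s = 4, G_t = 0
EG - F^2 = 81/16;  g^inv = (16/81) * [[5, 1/2], [1/2, 17/16]]
first-kind symbols [ij,l] = (1/2)(d_i g_jl + d_j g_il - d_l g_ij): [ss,s] = E_s/2 = 0, [ss,t] = F_s - E_t/2 = 0, [st,s] = E_t/2 = -1/4, [st,t] = G_s/2 = 2, [tt,s] = F_t - G_s/2 = 0, [tt,t] = G_t/2 = 0
Gamma^s_ij = (G*[ij,s] - F*[ij,t])/(EG - F^2), Gamma^t_ij = (E*[ij,t] - F*[ij,s])/(EG - F^2)

Answer: Gamma_sss = 0, Gamma_sst = -4/81, Gamma_stt = 0, Gamma_tss = 0, Gamma_tst = 32/81, Gamma_ttt = 0


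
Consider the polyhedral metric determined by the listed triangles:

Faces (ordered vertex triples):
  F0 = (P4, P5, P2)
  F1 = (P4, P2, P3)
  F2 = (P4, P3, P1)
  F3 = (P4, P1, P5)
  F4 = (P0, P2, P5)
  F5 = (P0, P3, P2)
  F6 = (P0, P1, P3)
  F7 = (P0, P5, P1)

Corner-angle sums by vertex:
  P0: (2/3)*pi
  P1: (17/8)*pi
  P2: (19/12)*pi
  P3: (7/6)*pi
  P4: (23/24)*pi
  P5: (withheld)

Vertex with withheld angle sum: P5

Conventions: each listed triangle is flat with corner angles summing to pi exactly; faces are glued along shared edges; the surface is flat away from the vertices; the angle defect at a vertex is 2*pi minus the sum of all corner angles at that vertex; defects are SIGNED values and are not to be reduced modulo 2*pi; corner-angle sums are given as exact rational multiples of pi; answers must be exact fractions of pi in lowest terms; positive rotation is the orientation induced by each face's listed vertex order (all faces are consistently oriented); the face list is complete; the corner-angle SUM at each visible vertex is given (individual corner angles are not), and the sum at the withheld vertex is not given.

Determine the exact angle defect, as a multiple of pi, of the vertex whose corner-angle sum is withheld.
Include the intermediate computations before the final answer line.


V = 6, E = 12, F = 8; chi = V - E + F = 2
Gauss-Bonnet: total defect = 2*pi*chi = 4*pi; visible defects sum to (7/2)*pi

Answer: defect(P5) = pi/2


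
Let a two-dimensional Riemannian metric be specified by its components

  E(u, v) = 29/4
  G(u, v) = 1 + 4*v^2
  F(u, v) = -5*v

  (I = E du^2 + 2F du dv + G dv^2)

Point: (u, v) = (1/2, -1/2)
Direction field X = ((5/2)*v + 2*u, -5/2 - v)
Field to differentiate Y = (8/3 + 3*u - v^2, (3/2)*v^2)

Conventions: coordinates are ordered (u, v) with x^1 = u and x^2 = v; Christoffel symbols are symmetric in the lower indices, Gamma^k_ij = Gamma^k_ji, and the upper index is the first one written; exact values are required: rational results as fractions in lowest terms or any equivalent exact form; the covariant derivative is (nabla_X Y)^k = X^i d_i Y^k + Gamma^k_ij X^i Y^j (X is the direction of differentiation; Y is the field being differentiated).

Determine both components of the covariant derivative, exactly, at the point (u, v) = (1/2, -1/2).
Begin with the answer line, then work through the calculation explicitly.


Answer: (nabla_X Y)^u = -101/44, (nabla_X Y)^v = 35/11

E = 29/4, F = 5/2, G = 2 at the point
E_u = 0, E_v = 0, F_u = 0, F_v = -5, G_u = 0, G_v = -4
EG - F^2 = 33/4;  g^inv = (4/33) * [[2, -5/2], [-5/2, 29/4]]
first-kind symbols [ij,l] = (1/2)(d_i g_jl + d_j g_il - d_l g_ij): [uu,u] = E_u/2 = 0, [uu,v] = F_u - E_v/2 = 0, [uv,u] = E_v/2 = 0, [uv,v] = G_u/2 = 0, [vv,u] = F_v - G_u/2 = -5, [vv,v] = G_v/2 = -2
Gamma^u_ij = (G*[ij,u] - F*[ij,v])/(EG - F^2), Gamma^v_ij = (E*[ij,v] - F*[ij,u])/(EG - F^2)
Gamma_uuu = 0, Gamma_uuv = 0, Gamma_uvv = -20/33, Gamma_vuu = 0, Gamma_vuv = 0, Gamma_vvv = -8/33
X = (-1/4, -2), Y = (47/12, 3/8) at the point


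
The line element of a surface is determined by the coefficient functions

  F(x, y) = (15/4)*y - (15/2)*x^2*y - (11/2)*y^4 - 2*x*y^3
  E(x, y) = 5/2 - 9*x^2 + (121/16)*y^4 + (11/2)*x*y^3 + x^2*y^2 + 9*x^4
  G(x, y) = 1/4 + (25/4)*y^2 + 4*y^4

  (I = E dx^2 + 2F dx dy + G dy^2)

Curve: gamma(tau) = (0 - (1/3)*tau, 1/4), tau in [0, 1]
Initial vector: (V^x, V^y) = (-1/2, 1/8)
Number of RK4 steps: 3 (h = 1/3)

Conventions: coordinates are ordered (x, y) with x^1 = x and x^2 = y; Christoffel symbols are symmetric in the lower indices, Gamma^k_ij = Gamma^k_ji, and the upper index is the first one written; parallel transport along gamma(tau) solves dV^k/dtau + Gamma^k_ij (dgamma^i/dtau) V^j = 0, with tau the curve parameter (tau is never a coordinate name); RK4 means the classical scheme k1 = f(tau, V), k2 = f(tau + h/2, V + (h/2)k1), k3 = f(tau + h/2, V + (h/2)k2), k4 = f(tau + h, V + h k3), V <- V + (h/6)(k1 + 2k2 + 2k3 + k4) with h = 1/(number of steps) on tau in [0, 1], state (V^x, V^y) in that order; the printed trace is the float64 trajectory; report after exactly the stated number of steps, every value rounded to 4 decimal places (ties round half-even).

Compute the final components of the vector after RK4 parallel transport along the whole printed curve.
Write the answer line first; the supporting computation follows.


Answer: V^x = -0.6431, V^y = 0.1747

gamma'(tau) = (-1/3, 0); f(tau, V)^k = -Gamma^k_ij(gamma(tau)) gamma'^i(tau) V^j; h = 1/3; intermediate values shown to 6 dp
curve data and Christoffel symbols at the stage parameters:
  tau = 0.000000: gamma = (0.000000, 0.250000), gamma' = (-0.333333, 0.000000); Gamma_xxx = 0.332921, Gamma_xxy = 0.188921, Gamma_xyy = 0.839996, Gamma_yxx = -0.872441, Gamma_yxy = -0.263702, Gamma_yyy = 1.398934
  tau = 0.166667: gamma = (-0.055556, 0.250000), gamma' = (-0.333333, 0.000000); Gamma_xxx = 0.471569, Gamma_xxy = 0.169482, Gamma_xyy = 0.860918, Gamma_yxx = -0.703124, Gamma_yxy = -0.235523, Gamma_yyy = 1.375045
  tau = 0.333333: gamma = (-0.111111, 0.250000), gamma' = (-0.333333, 0.000000); Gamma_xxx = 0.618208, Gamma_xxy = 0.153462, Gamma_xyy = 0.885143, Gamma_yxx = -0.534600, Gamma_yxy = -0.209607, Gamma_yyy = 1.362455
  tau = 0.500000: gamma = (-0.166667, 0.250000), gamma' = (-0.333333, 0.000000); Gamma_xxx = 0.775940, Gamma_xxy = 0.140127, Gamma_xyy = 0.913323, Gamma_yxx = -0.362645, Gamma_yxy = -0.185585, Gamma_yyy = 1.361819
  tau = 0.666667: gamma = (-0.222222, 0.250000), gamma' = (-0.333333, 0.000000); Gamma_xxx = 0.948067, Gamma_xxy = 0.128890, Gamma_xyy = 0.945817, Gamma_yxx = -0.181716, Gamma_yxy = -0.163087, Gamma_yyy = 1.374665
  tau = 0.833333: gamma = (-0.277778, 0.250000), gamma' = (-0.333333, 0.000000); Gamma_xxx = 1.137836, Gamma_xxy = 0.119246, Gamma_xyy = 0.982439, Gamma_yxx = 0.015988, Gamma_yxy = -0.141736, Gamma_yyy = 1.403699
  tau = 1.000000: gamma = (-0.333333, 0.250000), gamma' = (-0.333333, 0.000000); Gamma_xxx = 1.347594, Gamma_xxy = 0.110698, Gamma_xyy = 1.021847, Gamma_yxx = 0.242002, Gamma_yxy = -0.121131, Gamma_yyy = 1.453276
step 0: V^x = -0.5000, V^y = 0.1250
step 1: k1 = (-0.047615, 0.134419), k2 = (-0.071515, 0.107475), k3 = (-0.072395, 0.108761), k4 = (-0.099759, 0.082134); V <- V + (h/6)(k1 + 2k2 + 2k3 + k4): V^x = -0.5242, V^y = 0.1611
step 2: k1 = (-0.099778, 0.082155), k2 = (-0.131716, 0.054563), k3 = (-0.133307, 0.055491), k4 = (-0.171980, 0.024681); V <- V + (h/6)(k1 + 2k2 + 2k3 + k4): V^x = -0.5687, V^y = 0.1792
step 3: k1 = (-0.172029, 0.024706), k2 = (-0.219291, -0.011846), k3 = (-0.222521, -0.011600), k4 = (-0.282317, -0.058941); V <- V + (h/6)(k1 + 2k2 + 2k3 + k4): V^x = -0.6431, V^y = 0.1747


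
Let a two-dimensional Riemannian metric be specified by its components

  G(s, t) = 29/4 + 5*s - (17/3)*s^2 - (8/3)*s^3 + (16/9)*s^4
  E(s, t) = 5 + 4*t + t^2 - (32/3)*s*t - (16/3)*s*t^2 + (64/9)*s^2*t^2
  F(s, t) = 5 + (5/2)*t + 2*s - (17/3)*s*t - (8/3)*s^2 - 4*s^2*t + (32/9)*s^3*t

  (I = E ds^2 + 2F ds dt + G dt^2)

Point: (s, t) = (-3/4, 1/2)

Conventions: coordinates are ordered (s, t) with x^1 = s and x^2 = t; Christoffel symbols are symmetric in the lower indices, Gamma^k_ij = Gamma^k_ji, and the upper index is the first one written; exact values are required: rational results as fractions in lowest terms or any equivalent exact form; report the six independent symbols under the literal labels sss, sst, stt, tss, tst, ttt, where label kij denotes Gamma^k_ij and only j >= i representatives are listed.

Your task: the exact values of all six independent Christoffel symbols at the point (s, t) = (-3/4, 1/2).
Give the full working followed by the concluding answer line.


E = 53/4, F = 7/2, G = 2 at the point
E_s = -28/3, E_t = 21, F_s = 55/6, F_t = 3, G_s = 6, G_t = 0
EG - F^2 = 57/4;  g^inv = (4/57) * [[2, -7/2], [-7/2, 53/4]]
first-kind symbols [ij,l] = (1/2)(d_i g_jl + d_j g_il - d_l g_ij): [ss,s] = E_s/2 = -14/3, [ss,t] = F_s - E_t/2 = -4/3, [st,s] = E_t/2 = 21/2, [st,t] = G_s/2 = 3, [tt,s] = F_t - G_s/2 = 0, [tt,t] = G_t/2 = 0
Gamma^s_ij = (G*[ij,s] - F*[ij,t])/(EG - F^2), Gamma^t_ij = (E*[ij,t] - F*[ij,s])/(EG - F^2)

Answer: Gamma_sss = -56/171, Gamma_sst = 14/19, Gamma_stt = 0, Gamma_tss = -16/171, Gamma_tst = 4/19, Gamma_ttt = 0


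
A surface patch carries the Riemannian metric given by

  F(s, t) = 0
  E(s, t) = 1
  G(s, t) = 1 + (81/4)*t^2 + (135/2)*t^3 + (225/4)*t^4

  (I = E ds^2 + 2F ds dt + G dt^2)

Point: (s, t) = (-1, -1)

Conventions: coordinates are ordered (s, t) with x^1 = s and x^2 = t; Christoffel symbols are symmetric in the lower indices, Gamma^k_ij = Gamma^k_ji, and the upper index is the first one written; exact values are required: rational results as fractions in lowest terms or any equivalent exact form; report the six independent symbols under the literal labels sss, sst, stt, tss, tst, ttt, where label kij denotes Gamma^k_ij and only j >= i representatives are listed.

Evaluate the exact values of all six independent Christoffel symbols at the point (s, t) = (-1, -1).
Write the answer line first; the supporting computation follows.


Answer: Gamma_sss = 0, Gamma_sst = 0, Gamma_stt = 0, Gamma_tss = 0, Gamma_tst = 0, Gamma_ttt = -63/20

E = 1, F = 0, G = 10 at the point
E_s = 0, E_t = 0, F_s = 0, F_t = 0, G_s = 0, G_t = -63
EG - F^2 = 10;  g^inv = (1/10) * [[10, 0], [0, 1]]
first-kind symbols [ij,l] = (1/2)(d_i g_jl + d_j g_il - d_l g_ij): [ss,s] = E_s/2 = 0, [ss,t] = F_s - E_t/2 = 0, [st,s] = E_t/2 = 0, [st,t] = G_s/2 = 0, [tt,s] = F_t - G_s/2 = 0, [tt,t] = G_t/2 = -63/2
Gamma^s_ij = (G*[ij,s] - F*[ij,t])/(EG - F^2), Gamma^t_ij = (E*[ij,t] - F*[ij,s])/(EG - F^2)


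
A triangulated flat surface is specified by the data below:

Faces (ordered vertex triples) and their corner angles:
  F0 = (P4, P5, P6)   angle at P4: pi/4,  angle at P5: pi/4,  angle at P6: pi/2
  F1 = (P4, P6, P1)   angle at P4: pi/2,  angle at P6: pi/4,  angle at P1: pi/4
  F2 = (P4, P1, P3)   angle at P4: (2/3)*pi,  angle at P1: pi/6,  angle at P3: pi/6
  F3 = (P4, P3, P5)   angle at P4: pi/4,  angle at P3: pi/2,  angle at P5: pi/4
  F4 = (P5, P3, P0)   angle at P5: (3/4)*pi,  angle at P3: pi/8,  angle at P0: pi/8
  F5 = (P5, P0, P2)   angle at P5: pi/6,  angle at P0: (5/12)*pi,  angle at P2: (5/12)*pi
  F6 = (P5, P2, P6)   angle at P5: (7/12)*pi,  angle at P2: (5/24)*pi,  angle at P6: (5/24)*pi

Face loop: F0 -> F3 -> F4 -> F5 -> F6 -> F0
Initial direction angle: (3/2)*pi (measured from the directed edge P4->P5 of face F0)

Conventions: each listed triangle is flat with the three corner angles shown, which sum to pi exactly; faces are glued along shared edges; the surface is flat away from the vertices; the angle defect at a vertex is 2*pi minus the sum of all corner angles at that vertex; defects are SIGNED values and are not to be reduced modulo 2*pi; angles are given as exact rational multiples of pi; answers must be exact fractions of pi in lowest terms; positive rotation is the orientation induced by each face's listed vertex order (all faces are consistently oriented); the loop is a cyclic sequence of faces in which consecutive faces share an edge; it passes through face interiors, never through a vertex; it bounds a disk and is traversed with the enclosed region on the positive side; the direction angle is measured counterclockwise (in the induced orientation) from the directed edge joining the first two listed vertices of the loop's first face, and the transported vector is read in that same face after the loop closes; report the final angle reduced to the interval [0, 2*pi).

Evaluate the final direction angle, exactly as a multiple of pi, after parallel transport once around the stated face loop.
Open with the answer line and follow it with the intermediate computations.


Answer: final direction angle = (3/2)*pi

enclosed vertex P5: corner angles sum to 2*pi, defect = 2*pi - 2*pi = 0
summing the enclosed defects onto the initial angle, mod 2*pi in the induced orientation:
final angle = (3/2)*pi + 0 = (3/2)*pi (mod 2*pi)


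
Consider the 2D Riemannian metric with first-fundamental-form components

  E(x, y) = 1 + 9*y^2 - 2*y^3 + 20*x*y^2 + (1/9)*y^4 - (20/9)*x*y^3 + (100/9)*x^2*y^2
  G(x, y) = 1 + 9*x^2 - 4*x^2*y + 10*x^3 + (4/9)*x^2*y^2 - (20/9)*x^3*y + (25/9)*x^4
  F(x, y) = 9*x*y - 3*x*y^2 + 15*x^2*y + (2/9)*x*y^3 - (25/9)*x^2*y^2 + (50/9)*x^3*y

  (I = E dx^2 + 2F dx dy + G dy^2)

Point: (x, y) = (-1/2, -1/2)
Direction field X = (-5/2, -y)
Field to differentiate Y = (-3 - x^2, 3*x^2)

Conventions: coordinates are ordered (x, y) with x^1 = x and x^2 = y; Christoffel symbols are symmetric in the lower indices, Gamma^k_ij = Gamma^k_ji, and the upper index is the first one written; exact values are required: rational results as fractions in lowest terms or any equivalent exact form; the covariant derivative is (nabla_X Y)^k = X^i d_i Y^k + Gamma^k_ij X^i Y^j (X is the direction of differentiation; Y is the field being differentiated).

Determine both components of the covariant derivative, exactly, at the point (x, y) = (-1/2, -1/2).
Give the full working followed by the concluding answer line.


E = 25/16, F = 15/16, G = 41/16 at the point
E_x = 5/2, E_y = -5/2, F_x = 5/6, F_y = -7/3, G_x = -25/6, G_y = -5/6
EG - F^2 = 25/8;  g^inv = (8/25) * [[41/16, -15/16], [-15/16, 25/16]]
first-kind symbols [ij,l] = (1/2)(d_i g_jl + d_j g_il - d_l g_ij): [xx,x] = E_x/2 = 5/4, [xx,y] = F_x - E_y/2 = 25/12, [xy,x] = E_y/2 = -5/4, [xy,y] = G_x/2 = -25/12, [yy,x] = F_y - G_x/2 = -1/4, [yy,y] = G_y/2 = -5/12
Gamma^x_ij = (G*[ij,x] - F*[ij,y])/(EG - F^2), Gamma^y_ij = (E*[ij,y] - F*[ij,x])/(EG - F^2)
Gamma_xxx = 2/5, Gamma_xxy = -2/5, Gamma_xyy = -2/25, Gamma_yxx = 2/3, Gamma_yxy = -2/3, Gamma_yyy = -2/15
X = (-5/2, 1/2), Y = (-13/4, 3/4) at the point

Answer: (nabla_X Y)^x = 53/25, (nabla_X Y)^y = 76/5


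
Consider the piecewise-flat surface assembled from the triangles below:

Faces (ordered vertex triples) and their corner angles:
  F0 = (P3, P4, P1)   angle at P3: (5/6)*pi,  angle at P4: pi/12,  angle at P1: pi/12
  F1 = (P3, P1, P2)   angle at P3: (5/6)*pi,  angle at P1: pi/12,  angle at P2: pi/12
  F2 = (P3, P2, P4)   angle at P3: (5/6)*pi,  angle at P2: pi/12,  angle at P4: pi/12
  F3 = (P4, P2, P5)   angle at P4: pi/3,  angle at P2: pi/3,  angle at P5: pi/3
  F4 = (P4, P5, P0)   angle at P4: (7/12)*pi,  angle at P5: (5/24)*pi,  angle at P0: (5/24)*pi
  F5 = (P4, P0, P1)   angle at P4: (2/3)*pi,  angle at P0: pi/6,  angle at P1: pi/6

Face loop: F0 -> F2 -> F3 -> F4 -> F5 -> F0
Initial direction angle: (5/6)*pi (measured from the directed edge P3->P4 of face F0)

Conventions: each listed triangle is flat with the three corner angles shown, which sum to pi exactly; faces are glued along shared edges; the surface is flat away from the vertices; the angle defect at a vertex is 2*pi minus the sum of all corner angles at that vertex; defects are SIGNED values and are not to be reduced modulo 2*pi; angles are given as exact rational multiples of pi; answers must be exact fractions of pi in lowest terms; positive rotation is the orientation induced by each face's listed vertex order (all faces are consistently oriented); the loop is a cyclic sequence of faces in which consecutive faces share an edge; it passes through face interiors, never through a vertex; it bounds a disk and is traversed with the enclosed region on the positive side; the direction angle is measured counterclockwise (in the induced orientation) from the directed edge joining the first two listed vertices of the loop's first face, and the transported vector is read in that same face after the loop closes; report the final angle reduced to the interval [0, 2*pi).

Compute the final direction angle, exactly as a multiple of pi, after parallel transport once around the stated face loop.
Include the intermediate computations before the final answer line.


enclosed vertex P4: corner angles sum to (7/4)*pi, defect = 2*pi - (7/4)*pi = pi/4
transport around the loop rotates by the sum of enclosed defects; add to the initial angle mod 2*pi
final angle = (5/6)*pi + pi/4 = (13/12)*pi (mod 2*pi)

Answer: final direction angle = (13/12)*pi


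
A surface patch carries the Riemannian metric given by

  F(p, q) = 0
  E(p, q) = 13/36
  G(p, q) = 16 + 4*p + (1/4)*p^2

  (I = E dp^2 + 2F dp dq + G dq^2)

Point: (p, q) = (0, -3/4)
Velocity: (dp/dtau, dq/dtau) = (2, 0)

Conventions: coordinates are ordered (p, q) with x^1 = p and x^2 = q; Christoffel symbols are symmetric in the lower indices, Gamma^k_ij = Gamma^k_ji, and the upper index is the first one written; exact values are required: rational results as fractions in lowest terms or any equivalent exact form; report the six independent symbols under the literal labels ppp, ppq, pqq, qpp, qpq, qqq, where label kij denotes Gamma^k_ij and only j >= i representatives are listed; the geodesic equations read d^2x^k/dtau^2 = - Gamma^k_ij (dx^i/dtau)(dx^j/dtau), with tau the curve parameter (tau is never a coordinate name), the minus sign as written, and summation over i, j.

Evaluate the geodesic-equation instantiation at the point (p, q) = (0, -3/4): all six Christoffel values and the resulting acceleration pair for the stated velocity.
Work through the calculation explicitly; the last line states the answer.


E = 13/36, F = 0, G = 16 at the point
E_p = 0, E_q = 0, F_p = 0, F_q = 0, G_p = 4, G_q = 0
EG - F^2 = 52/9;  g^inv = (9/52) * [[16, 0], [0, 13/36]]
first-kind symbols [ij,l] = (1/2)(d_i g_jl + d_j g_il - d_l g_ij): [pp,p] = E_p/2 = 0, [pp,q] = F_p - E_q/2 = 0, [pq,p] = E_q/2 = 0, [pq,q] = G_p/2 = 2, [qq,p] = F_q - G_p/2 = -2, [qq,q] = G_q/2 = 0
Gamma^p_ij = (G*[ij,p] - F*[ij,q])/(EG - F^2), Gamma^q_ij = (E*[ij,q] - F*[ij,p])/(EG - F^2)
Gamma_ppp = 0, Gamma_ppq = 0, Gamma_pqq = -72/13, Gamma_qpp = 0, Gamma_qpq = 1/8, Gamma_qqq = 0
d^2p/dtau^2 = -(Gamma_ppp*(2)^2 + 2*Gamma_ppq*(2)*(0) + Gamma_pqq*(0)^2) = 0
d^2q/dtau^2 = -(Gamma_qpp*(2)^2 + 2*Gamma_qpq*(2)*(0) + Gamma_qqq*(0)^2) = 0

Answer: Gamma_ppp = 0, Gamma_ppq = 0, Gamma_pqq = -72/13, Gamma_qpp = 0, Gamma_qpq = 1/8, Gamma_qqq = 0; accelerations (d^2p/dtau^2, d^2q/dtau^2) = (0, 0)


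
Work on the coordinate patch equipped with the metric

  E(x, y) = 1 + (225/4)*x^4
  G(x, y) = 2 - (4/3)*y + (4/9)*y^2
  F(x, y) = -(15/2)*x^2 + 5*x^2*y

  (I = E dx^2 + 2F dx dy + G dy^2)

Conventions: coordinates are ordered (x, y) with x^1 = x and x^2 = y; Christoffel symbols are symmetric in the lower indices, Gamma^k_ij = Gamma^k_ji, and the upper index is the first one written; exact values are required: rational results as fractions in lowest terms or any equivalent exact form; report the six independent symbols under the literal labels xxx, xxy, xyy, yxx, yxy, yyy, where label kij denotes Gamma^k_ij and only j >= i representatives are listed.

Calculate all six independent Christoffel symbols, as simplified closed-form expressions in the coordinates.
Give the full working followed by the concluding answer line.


E = 1 + (225/4)*x^4; F = -(15/2)*x^2 + 5*x^2*y; G = 2 - (4/3)*y + (4/9)*y^2
Gamma^k_ij = (1/2) g^{kl} (d_i g_jl + d_j g_il - d_l g_ij), with g^inv = (1/(EG-F^2)) [[G, -F], [-F, E]]
first partials: E_x = 225*x^3, E_y = 0, F_x = -15*x + 10*x*y, F_y = 5*x^2, G_x = 0, G_y = -4/3 + (8/9)*y
D = EG - F^2 = 2 - (4/3)*y + (4/9)*y^2 + (225/4)*x^4
expanded: Gamma^x_xx = (G E_x - 2F F_x + F E_y)/(2D), Gamma^x_xy = (G E_y - F G_x)/(2D), Gamma^x_yy = (2G F_y - G G_x - F G_y)/(2D), Gamma^y_xx = (2E F_x - E E_y - F E_x)/(2D), Gamma^y_xy = (E G_x - F E_y)/(2D), Gamma^y_yy = (E G_y - 2F F_y + F G_x)/(2D); substitute and cancel common factors

Answer: Gamma_xxx = 4050*x^3/(2025*x^4 + 16*y^2 - 48*y + 72), Gamma_xxy = 0, Gamma_xyy = 180*x^2/(2025*x^4 + 16*y^2 - 48*y + 72), Gamma_yxx = (360*x*y - 540*x)/(2025*x^4 + 16*y^2 - 48*y + 72), Gamma_yxy = 0, Gamma_yyy = (16*y - 24)/(2025*x^4 + 16*y^2 - 48*y + 72)
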